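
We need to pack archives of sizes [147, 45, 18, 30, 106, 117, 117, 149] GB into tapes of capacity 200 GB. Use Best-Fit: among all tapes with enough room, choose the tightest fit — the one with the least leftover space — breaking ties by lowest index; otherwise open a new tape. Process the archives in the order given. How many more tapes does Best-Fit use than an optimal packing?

0

Best-Fit: [147,45] [18,30,106] [117] [117] [149] → 5 tapes.
5 archives exceed 100 GB (half the capacity), and no two of those can share a tape, so at least 5 tapes are needed.
So 5 is already optimal.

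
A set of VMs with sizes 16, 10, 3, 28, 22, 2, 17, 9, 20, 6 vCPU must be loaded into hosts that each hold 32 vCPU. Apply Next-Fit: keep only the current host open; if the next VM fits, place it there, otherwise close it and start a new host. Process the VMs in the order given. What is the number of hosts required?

16 vCPU → host 1 (remaining 16 vCPU)
10 vCPU → host 1 (remaining 6 vCPU)
3 vCPU → host 1 (remaining 3 vCPU)
28 vCPU → host 2 (remaining 4 vCPU)
22 vCPU → host 3 (remaining 10 vCPU)
2 vCPU → host 3 (remaining 8 vCPU)
17 vCPU → host 4 (remaining 15 vCPU)
9 vCPU → host 4 (remaining 6 vCPU)
20 vCPU → host 5 (remaining 12 vCPU)
6 vCPU → host 5 (remaining 6 vCPU)
Final hosts: [16,10,3] [28] [22,2] [17,9] [20,6].

5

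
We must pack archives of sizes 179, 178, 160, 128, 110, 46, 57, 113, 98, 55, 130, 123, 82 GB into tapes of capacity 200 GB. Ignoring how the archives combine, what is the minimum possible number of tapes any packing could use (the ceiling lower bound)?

Total size = 179 + 178 + 160 + 128 + 110 + 46 + 57 + 113 + 98 + 55 + 130 + 123 + 82 = 1459 GB.
⌈1459 / 200⌉ = 8.

8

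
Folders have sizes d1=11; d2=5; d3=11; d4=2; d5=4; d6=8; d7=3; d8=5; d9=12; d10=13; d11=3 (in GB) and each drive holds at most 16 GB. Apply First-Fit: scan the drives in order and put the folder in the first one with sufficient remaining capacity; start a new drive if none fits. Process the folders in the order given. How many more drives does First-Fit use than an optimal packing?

1

First-Fit: [11,5] [11,2,3] [4,8,3] [5] [12] [13] → 6 drives.
Total size 77 GB; any packing needs at least ⌈77/16⌉ = 5 drives.
An optimal packing achieves that bound: [13,3] [12,4] [11,5] [11,5] [8,3,2] → 5 drives.
Excess: 6 − 5 = 1.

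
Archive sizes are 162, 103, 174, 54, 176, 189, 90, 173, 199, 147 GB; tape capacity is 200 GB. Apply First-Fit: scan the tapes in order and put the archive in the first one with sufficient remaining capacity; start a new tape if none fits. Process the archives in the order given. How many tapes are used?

9

162 GB → tape 1 (remaining 38 GB)
103 GB → tape 2 (remaining 97 GB)
174 GB → tape 3 (remaining 26 GB)
54 GB → tape 2 (remaining 43 GB)
176 GB → tape 4 (remaining 24 GB)
189 GB → tape 5 (remaining 11 GB)
90 GB → tape 6 (remaining 110 GB)
173 GB → tape 7 (remaining 27 GB)
199 GB → tape 8 (remaining 1 GB)
147 GB → tape 9 (remaining 53 GB)
Final tapes: [162] [103,54] [174] [176] [189] [90] [173] [199] [147].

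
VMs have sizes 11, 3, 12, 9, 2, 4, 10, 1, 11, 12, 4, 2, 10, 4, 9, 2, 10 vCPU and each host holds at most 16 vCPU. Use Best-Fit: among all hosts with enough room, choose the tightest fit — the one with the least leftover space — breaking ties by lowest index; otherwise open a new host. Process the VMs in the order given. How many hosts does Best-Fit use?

9 hosts

host 1: place 11 vCPU, 5 vCPU left
host 1: place 3 vCPU, 2 vCPU left
host 2: place 12 vCPU, 4 vCPU left
host 3: place 9 vCPU, 7 vCPU left
host 1: place 2 vCPU, 0 vCPU left
host 2: place 4 vCPU, 0 vCPU left
host 4: place 10 vCPU, 6 vCPU left
host 4: place 1 vCPU, 5 vCPU left
host 5: place 11 vCPU, 5 vCPU left
host 6: place 12 vCPU, 4 vCPU left
host 6: place 4 vCPU, 0 vCPU left
host 4: place 2 vCPU, 3 vCPU left
host 7: place 10 vCPU, 6 vCPU left
host 5: place 4 vCPU, 1 vCPU left
host 8: place 9 vCPU, 7 vCPU left
host 4: place 2 vCPU, 1 vCPU left
host 9: place 10 vCPU, 6 vCPU left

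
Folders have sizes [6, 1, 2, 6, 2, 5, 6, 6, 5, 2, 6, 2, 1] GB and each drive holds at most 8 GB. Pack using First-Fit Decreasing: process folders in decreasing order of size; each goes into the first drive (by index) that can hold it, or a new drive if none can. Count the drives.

Sorted descending: 6, 6, 6, 6, 6, 5, 5, 2, 2, 2, 2, 1, 1.
Put 6 GB in drive 1; 2 GB remain.
Put 6 GB in drive 2; 2 GB remain.
Put 6 GB in drive 3; 2 GB remain.
Put 6 GB in drive 4; 2 GB remain.
Put 6 GB in drive 5; 2 GB remain.
Put 5 GB in drive 6; 3 GB remain.
Put 5 GB in drive 7; 3 GB remain.
Put 2 GB in drive 1; 0 GB remain.
Put 2 GB in drive 2; 0 GB remain.
Put 2 GB in drive 3; 0 GB remain.
Put 2 GB in drive 4; 0 GB remain.
Put 1 GB in drive 5; 1 GB remain.
Put 1 GB in drive 5; 0 GB remain.
Final drives: [6,2] [6,2] [6,2] [6,2] [6,1,1] [5] [5].

7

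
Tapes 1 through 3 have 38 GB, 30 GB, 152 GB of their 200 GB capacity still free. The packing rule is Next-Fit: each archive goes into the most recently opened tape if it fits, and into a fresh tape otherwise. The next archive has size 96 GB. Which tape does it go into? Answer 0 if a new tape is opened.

3

Next-Fit only looks at tape 3, which has 152 GB free.
96 GB fits there.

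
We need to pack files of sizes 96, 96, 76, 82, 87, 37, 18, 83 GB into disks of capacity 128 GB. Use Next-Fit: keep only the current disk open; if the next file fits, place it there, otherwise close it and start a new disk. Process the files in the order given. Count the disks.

6 disks

disk 1: place 96 GB, 32 GB left
disk 2: place 96 GB, 32 GB left
disk 3: place 76 GB, 52 GB left
disk 4: place 82 GB, 46 GB left
disk 5: place 87 GB, 41 GB left
disk 5: place 37 GB, 4 GB left
disk 6: place 18 GB, 110 GB left
disk 6: place 83 GB, 27 GB left
Final disks: [96] [96] [76] [82] [87,37] [18,83].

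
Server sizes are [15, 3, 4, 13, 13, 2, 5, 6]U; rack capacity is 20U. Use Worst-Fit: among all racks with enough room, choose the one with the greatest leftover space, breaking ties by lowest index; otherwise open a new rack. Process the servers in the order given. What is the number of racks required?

4

rack 1: place 15U, 5U left
rack 1: place 3U, 2U left
rack 2: place 4U, 16U left
rack 2: place 13U, 3U left
rack 3: place 13U, 7U left
rack 3: place 2U, 5U left
rack 3: place 5U, 0U left
rack 4: place 6U, 14U left
Final racks: [15,3] [4,13] [13,2,5] [6].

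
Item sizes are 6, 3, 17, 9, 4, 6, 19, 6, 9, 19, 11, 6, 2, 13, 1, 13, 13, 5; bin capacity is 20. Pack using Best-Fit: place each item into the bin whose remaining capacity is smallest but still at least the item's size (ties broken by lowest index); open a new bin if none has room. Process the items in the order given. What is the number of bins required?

6 → bin 1 (remaining 14)
3 → bin 1 (remaining 11)
17 → bin 2 (remaining 3)
9 → bin 1 (remaining 2)
4 → bin 3 (remaining 16)
6 → bin 3 (remaining 10)
19 → bin 4 (remaining 1)
6 → bin 3 (remaining 4)
9 → bin 5 (remaining 11)
19 → bin 6 (remaining 1)
11 → bin 5 (remaining 0)
6 → bin 7 (remaining 14)
2 → bin 1 (remaining 0)
13 → bin 7 (remaining 1)
1 → bin 4 (remaining 0)
13 → bin 8 (remaining 7)
13 → bin 9 (remaining 7)
5 → bin 8 (remaining 2)

9 bins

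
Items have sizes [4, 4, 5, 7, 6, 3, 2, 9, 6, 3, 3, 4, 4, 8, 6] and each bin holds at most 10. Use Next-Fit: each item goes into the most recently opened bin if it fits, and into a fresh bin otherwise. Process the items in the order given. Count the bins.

11

bin 1: place 4, 6 left
bin 1: place 4, 2 left
bin 2: place 5, 5 left
bin 3: place 7, 3 left
bin 4: place 6, 4 left
bin 4: place 3, 1 left
bin 5: place 2, 8 left
bin 6: place 9, 1 left
bin 7: place 6, 4 left
bin 7: place 3, 1 left
bin 8: place 3, 7 left
bin 8: place 4, 3 left
bin 9: place 4, 6 left
bin 10: place 8, 2 left
bin 11: place 6, 4 left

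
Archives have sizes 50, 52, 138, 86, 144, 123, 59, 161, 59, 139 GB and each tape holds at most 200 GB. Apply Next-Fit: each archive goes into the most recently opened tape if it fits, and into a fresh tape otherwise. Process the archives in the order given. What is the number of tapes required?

7

Put 50 GB in tape 1; 150 GB remain.
Put 52 GB in tape 1; 98 GB remain.
Put 138 GB in tape 2; 62 GB remain.
Put 86 GB in tape 3; 114 GB remain.
Put 144 GB in tape 4; 56 GB remain.
Put 123 GB in tape 5; 77 GB remain.
Put 59 GB in tape 5; 18 GB remain.
Put 161 GB in tape 6; 39 GB remain.
Put 59 GB in tape 7; 141 GB remain.
Put 139 GB in tape 7; 2 GB remain.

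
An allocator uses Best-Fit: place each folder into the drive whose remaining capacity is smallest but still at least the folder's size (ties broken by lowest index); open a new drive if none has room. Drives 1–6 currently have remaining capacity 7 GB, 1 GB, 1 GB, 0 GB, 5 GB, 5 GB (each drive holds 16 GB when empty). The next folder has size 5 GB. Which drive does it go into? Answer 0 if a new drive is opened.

Drives with room: drive 1 (7 GB), drive 5 (5 GB), drive 6 (5 GB).
Tightest fit is drive 5 with 5 GB free.

5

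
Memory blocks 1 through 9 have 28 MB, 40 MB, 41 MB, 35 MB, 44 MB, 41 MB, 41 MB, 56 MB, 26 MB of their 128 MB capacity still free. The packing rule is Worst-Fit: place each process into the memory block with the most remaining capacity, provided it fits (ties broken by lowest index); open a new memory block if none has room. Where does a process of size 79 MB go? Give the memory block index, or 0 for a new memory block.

0

No memory block has ≥ 79 MB free, so a new memory block is opened.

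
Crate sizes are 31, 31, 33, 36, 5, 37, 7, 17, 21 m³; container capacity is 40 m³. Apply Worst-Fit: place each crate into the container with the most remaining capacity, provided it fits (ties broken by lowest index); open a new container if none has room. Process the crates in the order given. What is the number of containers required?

container 1: place 31 m³, 9 m³ left
container 2: place 31 m³, 9 m³ left
container 3: place 33 m³, 7 m³ left
container 4: place 36 m³, 4 m³ left
container 1: place 5 m³, 4 m³ left
container 5: place 37 m³, 3 m³ left
container 2: place 7 m³, 2 m³ left
container 6: place 17 m³, 23 m³ left
container 6: place 21 m³, 2 m³ left
Final containers: [31,5] [31,7] [33] [36] [37] [17,21].

6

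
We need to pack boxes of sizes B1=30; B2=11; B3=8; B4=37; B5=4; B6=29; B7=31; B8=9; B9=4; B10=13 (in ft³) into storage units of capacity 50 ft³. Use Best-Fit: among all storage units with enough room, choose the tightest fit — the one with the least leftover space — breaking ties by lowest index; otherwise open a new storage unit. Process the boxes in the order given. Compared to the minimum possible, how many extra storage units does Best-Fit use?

0

Best-Fit: [30,11,8] [37,4,9] [29] [31,4,13] → 4 storage units.
Total size 176 ft³; any packing needs at least ⌈176/50⌉ = 4 storage units.
So 4 is already optimal.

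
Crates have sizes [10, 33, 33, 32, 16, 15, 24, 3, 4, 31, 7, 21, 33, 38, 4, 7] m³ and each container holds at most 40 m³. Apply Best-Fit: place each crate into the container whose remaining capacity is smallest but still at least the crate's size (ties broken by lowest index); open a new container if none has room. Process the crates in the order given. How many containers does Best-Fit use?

10 m³ → container 1 (remaining 30 m³)
33 m³ → container 2 (remaining 7 m³)
33 m³ → container 3 (remaining 7 m³)
32 m³ → container 4 (remaining 8 m³)
16 m³ → container 1 (remaining 14 m³)
15 m³ → container 5 (remaining 25 m³)
24 m³ → container 5 (remaining 1 m³)
3 m³ → container 2 (remaining 4 m³)
4 m³ → container 2 (remaining 0 m³)
31 m³ → container 6 (remaining 9 m³)
7 m³ → container 3 (remaining 0 m³)
21 m³ → container 7 (remaining 19 m³)
33 m³ → container 8 (remaining 7 m³)
38 m³ → container 9 (remaining 2 m³)
4 m³ → container 8 (remaining 3 m³)
7 m³ → container 4 (remaining 1 m³)
Final containers: [10,16] [33,3,4] [33,7] [32,7] [15,24] [31] [21] [33,4] [38].

9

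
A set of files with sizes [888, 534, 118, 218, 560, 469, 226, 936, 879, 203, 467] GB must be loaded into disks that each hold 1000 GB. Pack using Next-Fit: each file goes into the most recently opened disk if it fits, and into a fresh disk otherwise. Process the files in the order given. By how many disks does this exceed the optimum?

Next-Fit: [888] [534,118,218] [560] [469,226] [936] [879] [203,467] → 7 disks.
Total size 5498 GB; any packing needs at least ⌈5498/1000⌉ = 6 disks.
An optimal packing achieves that bound: [936] [888] [879,118] [560,226,203] [534,218] [469,467] → 6 disks.
Excess: 7 − 6 = 1.

1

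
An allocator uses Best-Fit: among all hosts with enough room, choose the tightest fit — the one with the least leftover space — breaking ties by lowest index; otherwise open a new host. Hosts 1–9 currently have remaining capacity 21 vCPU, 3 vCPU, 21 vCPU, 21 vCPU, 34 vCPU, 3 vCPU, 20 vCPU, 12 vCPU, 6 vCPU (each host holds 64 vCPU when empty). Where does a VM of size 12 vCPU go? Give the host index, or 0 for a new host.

Hosts with room: host 1 (21 vCPU), host 3 (21 vCPU), host 4 (21 vCPU), host 5 (34 vCPU), host 7 (20 vCPU), host 8 (12 vCPU).
Tightest fit is host 8 with 12 vCPU free.

8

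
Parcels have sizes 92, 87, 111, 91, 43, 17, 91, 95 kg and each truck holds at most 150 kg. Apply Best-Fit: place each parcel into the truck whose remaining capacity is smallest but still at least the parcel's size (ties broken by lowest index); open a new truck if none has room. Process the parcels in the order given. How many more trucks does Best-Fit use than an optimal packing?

0

Best-Fit: [92,43] [87] [111,17] [91] [91] [95] → 6 trucks.
6 parcels exceed 75 kg (half the capacity), and no two of those can share a truck, so at least 6 trucks are needed.
So 6 is already optimal.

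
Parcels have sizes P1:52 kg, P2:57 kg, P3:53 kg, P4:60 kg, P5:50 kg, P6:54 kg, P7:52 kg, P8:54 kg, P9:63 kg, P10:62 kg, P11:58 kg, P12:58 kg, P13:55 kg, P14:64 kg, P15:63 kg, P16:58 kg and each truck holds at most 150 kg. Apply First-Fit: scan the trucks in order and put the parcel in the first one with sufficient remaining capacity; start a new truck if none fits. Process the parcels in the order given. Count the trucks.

Put P1 (52 kg) in truck 1; 98 kg remain.
Put P2 (57 kg) in truck 1; 41 kg remain.
Put P3 (53 kg) in truck 2; 97 kg remain.
Put P4 (60 kg) in truck 2; 37 kg remain.
Put P5 (50 kg) in truck 3; 100 kg remain.
Put P6 (54 kg) in truck 3; 46 kg remain.
Put P7 (52 kg) in truck 4; 98 kg remain.
Put P8 (54 kg) in truck 4; 44 kg remain.
Put P9 (63 kg) in truck 5; 87 kg remain.
Put P10 (62 kg) in truck 5; 25 kg remain.
Put P11 (58 kg) in truck 6; 92 kg remain.
Put P12 (58 kg) in truck 6; 34 kg remain.
Put P13 (55 kg) in truck 7; 95 kg remain.
Put P14 (64 kg) in truck 7; 31 kg remain.
Put P15 (63 kg) in truck 8; 87 kg remain.
Put P16 (58 kg) in truck 8; 29 kg remain.

8 trucks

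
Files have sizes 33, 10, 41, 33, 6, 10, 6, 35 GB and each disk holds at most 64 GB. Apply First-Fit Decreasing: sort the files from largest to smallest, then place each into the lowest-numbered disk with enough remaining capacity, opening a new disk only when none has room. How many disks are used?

Sorted descending: 41, 35, 33, 33, 10, 10, 6, 6.
disk 1: place 41 GB, 23 GB left
disk 2: place 35 GB, 29 GB left
disk 3: place 33 GB, 31 GB left
disk 4: place 33 GB, 31 GB left
disk 1: place 10 GB, 13 GB left
disk 1: place 10 GB, 3 GB left
disk 2: place 6 GB, 23 GB left
disk 2: place 6 GB, 17 GB left

4 disks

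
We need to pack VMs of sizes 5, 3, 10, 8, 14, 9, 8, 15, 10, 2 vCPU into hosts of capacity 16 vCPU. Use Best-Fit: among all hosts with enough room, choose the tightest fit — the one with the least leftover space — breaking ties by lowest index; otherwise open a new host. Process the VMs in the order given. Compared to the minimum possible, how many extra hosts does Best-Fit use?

Best-Fit: [5,3,8] [10] [14,2] [9] [8] [15] [10] → 7 hosts.
Total size 84 vCPU; any packing needs at least ⌈84/16⌉ = 6 hosts.
An optimal packing achieves that bound: [15] [14,2] [10,5] [10,3] [9] [8,8] → 6 hosts.
Excess: 7 − 6 = 1.

1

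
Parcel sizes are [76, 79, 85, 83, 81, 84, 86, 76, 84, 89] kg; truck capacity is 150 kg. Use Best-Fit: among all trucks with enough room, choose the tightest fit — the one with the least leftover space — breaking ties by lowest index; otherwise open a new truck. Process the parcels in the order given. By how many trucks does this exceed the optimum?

0

Best-Fit: [76] [79] [85] [83] [81] [84] [86] [76] [84] [89] → 10 trucks.
10 parcels exceed 75 kg (half the capacity), and no two of those can share a truck, so at least 10 trucks are needed.
So 10 is already optimal.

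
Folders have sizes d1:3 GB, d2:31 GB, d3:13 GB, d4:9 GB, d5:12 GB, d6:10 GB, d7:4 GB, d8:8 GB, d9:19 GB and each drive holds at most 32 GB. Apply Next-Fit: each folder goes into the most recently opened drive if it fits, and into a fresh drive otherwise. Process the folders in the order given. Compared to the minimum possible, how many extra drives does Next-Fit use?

1

Next-Fit: [3] [31] [13,9] [12,10,4] [8,19] → 5 drives.
Total size 109 GB; any packing needs at least ⌈109/32⌉ = 4 drives.
An optimal packing achieves that bound: [31] [19,13] [12,10,9] [8,4,3] → 4 drives.
Excess: 5 − 4 = 1.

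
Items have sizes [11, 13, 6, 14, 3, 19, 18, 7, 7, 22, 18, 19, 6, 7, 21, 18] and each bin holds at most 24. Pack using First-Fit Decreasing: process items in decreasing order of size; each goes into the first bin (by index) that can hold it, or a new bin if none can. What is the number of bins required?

10

Sorted descending: 22, 21, 19, 19, 18, 18, 18, 14, 13, 11, 7, 7, 7, 6, 6, 3.
Put 22 in bin 1; 2 remain.
Put 21 in bin 2; 3 remain.
Put 19 in bin 3; 5 remain.
Put 19 in bin 4; 5 remain.
Put 18 in bin 5; 6 remain.
Put 18 in bin 6; 6 remain.
Put 18 in bin 7; 6 remain.
Put 14 in bin 8; 10 remain.
Put 13 in bin 9; 11 remain.
Put 11 in bin 9; 0 remain.
Put 7 in bin 8; 3 remain.
Put 7 in bin 10; 17 remain.
Put 7 in bin 10; 10 remain.
Put 6 in bin 5; 0 remain.
Put 6 in bin 6; 0 remain.
Put 3 in bin 2; 0 remain.
Final bins: [22] [21,3] [19] [19] [18,6] [18,6] [18] [14,7] [13,11] [7,7].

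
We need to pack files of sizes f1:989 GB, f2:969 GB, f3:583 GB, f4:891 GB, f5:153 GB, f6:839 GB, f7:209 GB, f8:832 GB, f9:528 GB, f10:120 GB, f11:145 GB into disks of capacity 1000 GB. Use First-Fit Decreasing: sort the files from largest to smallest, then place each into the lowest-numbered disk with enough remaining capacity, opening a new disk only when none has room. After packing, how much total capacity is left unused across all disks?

742

Sorted descending: 989, 969, 891, 839, 832, 583, 528, 209, 153, 145, 120.
Put 989 GB in disk 1; 11 GB remain.
Put 969 GB in disk 2; 31 GB remain.
Put 891 GB in disk 3; 109 GB remain.
Put 839 GB in disk 4; 161 GB remain.
Put 832 GB in disk 5; 168 GB remain.
Put 583 GB in disk 6; 417 GB remain.
Put 528 GB in disk 7; 472 GB remain.
Put 209 GB in disk 6; 208 GB remain.
Put 153 GB in disk 4; 8 GB remain.
Put 145 GB in disk 5; 23 GB remain.
Put 120 GB in disk 6; 88 GB remain.
7 disks × 1000 GB = 7000 GB; used 6258 GB; unused 742 GB.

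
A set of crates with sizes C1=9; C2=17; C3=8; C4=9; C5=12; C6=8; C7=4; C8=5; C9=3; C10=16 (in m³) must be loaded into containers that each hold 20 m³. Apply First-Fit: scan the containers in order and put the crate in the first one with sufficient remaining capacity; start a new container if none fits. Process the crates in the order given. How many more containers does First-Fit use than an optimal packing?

First-Fit: [9,8,3] [17] [9,8] [12,4] [5] [16] → 6 containers.
Total size 91 m³; any packing needs at least ⌈91/20⌉ = 5 containers.
An optimal packing achieves that bound: [17,3] [16,4] [12,8] [9,9] [8,5] → 5 containers.
Excess: 6 − 5 = 1.

1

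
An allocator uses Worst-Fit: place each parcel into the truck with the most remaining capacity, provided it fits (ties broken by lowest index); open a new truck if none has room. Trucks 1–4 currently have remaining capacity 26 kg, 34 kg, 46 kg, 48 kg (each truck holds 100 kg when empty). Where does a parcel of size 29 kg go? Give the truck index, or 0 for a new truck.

4

Trucks with room: truck 2 (34 kg), truck 3 (46 kg), truck 4 (48 kg).
Most room is truck 4 with 48 kg free.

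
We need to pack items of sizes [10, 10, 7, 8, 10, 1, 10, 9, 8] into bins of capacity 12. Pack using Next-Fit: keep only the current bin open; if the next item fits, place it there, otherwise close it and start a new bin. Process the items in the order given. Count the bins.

8 bins

Put 10 in bin 1; 2 remain.
Put 10 in bin 2; 2 remain.
Put 7 in bin 3; 5 remain.
Put 8 in bin 4; 4 remain.
Put 10 in bin 5; 2 remain.
Put 1 in bin 5; 1 remain.
Put 10 in bin 6; 2 remain.
Put 9 in bin 7; 3 remain.
Put 8 in bin 8; 4 remain.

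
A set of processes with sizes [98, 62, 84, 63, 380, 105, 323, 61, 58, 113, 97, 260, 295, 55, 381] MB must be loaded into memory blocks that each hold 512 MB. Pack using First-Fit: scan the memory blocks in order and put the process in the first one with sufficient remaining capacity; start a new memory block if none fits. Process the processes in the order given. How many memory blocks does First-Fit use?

memory block 1: place 98 MB, 414 MB left
memory block 1: place 62 MB, 352 MB left
memory block 1: place 84 MB, 268 MB left
memory block 1: place 63 MB, 205 MB left
memory block 2: place 380 MB, 132 MB left
memory block 1: place 105 MB, 100 MB left
memory block 3: place 323 MB, 189 MB left
memory block 1: place 61 MB, 39 MB left
memory block 2: place 58 MB, 74 MB left
memory block 3: place 113 MB, 76 MB left
memory block 4: place 97 MB, 415 MB left
memory block 4: place 260 MB, 155 MB left
memory block 5: place 295 MB, 217 MB left
memory block 2: place 55 MB, 19 MB left
memory block 6: place 381 MB, 131 MB left
Final memory blocks: [98,62,84,63,105,61] [380,58,55] [323,113] [97,260] [295] [381].

6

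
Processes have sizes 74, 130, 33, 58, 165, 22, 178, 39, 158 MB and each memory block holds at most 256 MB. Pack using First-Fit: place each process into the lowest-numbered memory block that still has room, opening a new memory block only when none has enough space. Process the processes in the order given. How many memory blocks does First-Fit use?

Put 74 MB in memory block 1; 182 MB remain.
Put 130 MB in memory block 1; 52 MB remain.
Put 33 MB in memory block 1; 19 MB remain.
Put 58 MB in memory block 2; 198 MB remain.
Put 165 MB in memory block 2; 33 MB remain.
Put 22 MB in memory block 2; 11 MB remain.
Put 178 MB in memory block 3; 78 MB remain.
Put 39 MB in memory block 3; 39 MB remain.
Put 158 MB in memory block 4; 98 MB remain.

4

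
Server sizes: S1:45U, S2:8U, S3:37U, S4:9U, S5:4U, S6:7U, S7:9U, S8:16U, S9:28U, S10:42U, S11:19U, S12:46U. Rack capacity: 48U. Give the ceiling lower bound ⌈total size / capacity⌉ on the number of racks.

6 racks

Total size = 45 + 8 + 37 + 9 + 4 + 7 + 9 + 16 + 28 + 42 + 19 + 46 = 270U.
⌈270 / 48⌉ = 6.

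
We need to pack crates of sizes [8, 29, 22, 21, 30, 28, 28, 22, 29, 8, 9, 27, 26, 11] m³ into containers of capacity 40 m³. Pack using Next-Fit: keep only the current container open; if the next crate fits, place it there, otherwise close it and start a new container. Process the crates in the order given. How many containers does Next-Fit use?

8 m³ → container 1 (remaining 32 m³)
29 m³ → container 1 (remaining 3 m³)
22 m³ → container 2 (remaining 18 m³)
21 m³ → container 3 (remaining 19 m³)
30 m³ → container 4 (remaining 10 m³)
28 m³ → container 5 (remaining 12 m³)
28 m³ → container 6 (remaining 12 m³)
22 m³ → container 7 (remaining 18 m³)
29 m³ → container 8 (remaining 11 m³)
8 m³ → container 8 (remaining 3 m³)
9 m³ → container 9 (remaining 31 m³)
27 m³ → container 9 (remaining 4 m³)
26 m³ → container 10 (remaining 14 m³)
11 m³ → container 10 (remaining 3 m³)
Final containers: [8,29] [22] [21] [30] [28] [28] [22] [29,8] [9,27] [26,11].

10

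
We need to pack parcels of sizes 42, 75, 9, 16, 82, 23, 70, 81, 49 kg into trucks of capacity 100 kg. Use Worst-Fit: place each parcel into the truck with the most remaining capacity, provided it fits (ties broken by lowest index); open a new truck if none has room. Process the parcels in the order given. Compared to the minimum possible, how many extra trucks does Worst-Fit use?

Worst-Fit: [42,9,16,23] [75] [82] [70] [81] [49] → 6 trucks.
Total size 447 kg; any packing needs at least ⌈447/100⌉ = 5 trucks.
An optimal packing achieves that bound: [82,16] [81,9] [75,23] [70] [49,42] → 5 trucks.
Excess: 6 − 5 = 1.

1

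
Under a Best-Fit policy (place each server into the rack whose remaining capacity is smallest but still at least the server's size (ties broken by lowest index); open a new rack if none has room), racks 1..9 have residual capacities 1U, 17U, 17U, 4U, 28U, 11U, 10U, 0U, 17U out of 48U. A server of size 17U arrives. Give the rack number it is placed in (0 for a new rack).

2

Racks with room: rack 2 (17U), rack 3 (17U), rack 5 (28U), rack 9 (17U).
Tightest fit is rack 2 with 17U free.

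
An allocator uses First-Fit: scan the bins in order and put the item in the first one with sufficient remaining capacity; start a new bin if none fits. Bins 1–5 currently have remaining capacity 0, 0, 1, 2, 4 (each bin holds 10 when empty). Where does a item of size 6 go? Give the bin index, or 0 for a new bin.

No bin has ≥ 6 free, so a new bin is opened.

0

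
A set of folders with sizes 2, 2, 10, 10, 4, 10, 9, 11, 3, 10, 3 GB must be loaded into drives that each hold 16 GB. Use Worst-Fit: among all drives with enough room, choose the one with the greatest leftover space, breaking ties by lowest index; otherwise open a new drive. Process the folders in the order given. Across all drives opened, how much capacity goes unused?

22

Put 2 GB in drive 1; 14 GB remain.
Put 2 GB in drive 1; 12 GB remain.
Put 10 GB in drive 1; 2 GB remain.
Put 10 GB in drive 2; 6 GB remain.
Put 4 GB in drive 2; 2 GB remain.
Put 10 GB in drive 3; 6 GB remain.
Put 9 GB in drive 4; 7 GB remain.
Put 11 GB in drive 5; 5 GB remain.
Put 3 GB in drive 4; 4 GB remain.
Put 10 GB in drive 6; 6 GB remain.
Put 3 GB in drive 3; 3 GB remain.
6 drives × 16 GB = 96 GB; used 74 GB; unused 22 GB.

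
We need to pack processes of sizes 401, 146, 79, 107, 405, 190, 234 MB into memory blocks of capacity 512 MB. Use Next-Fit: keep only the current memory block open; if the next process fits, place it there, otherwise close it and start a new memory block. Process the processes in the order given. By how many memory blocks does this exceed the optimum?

0

Next-Fit: [401] [146,79,107] [405] [190,234] → 4 memory blocks.
Total size 1562 MB; any packing needs at least ⌈1562/512⌉ = 4 memory blocks.
So 4 is already optimal.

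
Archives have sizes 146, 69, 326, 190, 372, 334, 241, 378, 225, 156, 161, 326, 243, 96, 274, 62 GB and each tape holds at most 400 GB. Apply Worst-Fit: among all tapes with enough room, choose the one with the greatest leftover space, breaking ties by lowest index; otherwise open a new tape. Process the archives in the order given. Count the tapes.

11

146 GB → tape 1 (remaining 254 GB)
69 GB → tape 1 (remaining 185 GB)
326 GB → tape 2 (remaining 74 GB)
190 GB → tape 3 (remaining 210 GB)
372 GB → tape 4 (remaining 28 GB)
334 GB → tape 5 (remaining 66 GB)
241 GB → tape 6 (remaining 159 GB)
378 GB → tape 7 (remaining 22 GB)
225 GB → tape 8 (remaining 175 GB)
156 GB → tape 3 (remaining 54 GB)
161 GB → tape 1 (remaining 24 GB)
326 GB → tape 9 (remaining 74 GB)
243 GB → tape 10 (remaining 157 GB)
96 GB → tape 8 (remaining 79 GB)
274 GB → tape 11 (remaining 126 GB)
62 GB → tape 6 (remaining 97 GB)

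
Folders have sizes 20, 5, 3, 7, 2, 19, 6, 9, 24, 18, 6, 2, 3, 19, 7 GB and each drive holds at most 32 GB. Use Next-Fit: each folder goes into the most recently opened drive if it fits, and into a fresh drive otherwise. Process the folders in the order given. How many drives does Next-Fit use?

20 GB → drive 1 (remaining 12 GB)
5 GB → drive 1 (remaining 7 GB)
3 GB → drive 1 (remaining 4 GB)
7 GB → drive 2 (remaining 25 GB)
2 GB → drive 2 (remaining 23 GB)
19 GB → drive 2 (remaining 4 GB)
6 GB → drive 3 (remaining 26 GB)
9 GB → drive 3 (remaining 17 GB)
24 GB → drive 4 (remaining 8 GB)
18 GB → drive 5 (remaining 14 GB)
6 GB → drive 5 (remaining 8 GB)
2 GB → drive 5 (remaining 6 GB)
3 GB → drive 5 (remaining 3 GB)
19 GB → drive 6 (remaining 13 GB)
7 GB → drive 6 (remaining 6 GB)

6 drives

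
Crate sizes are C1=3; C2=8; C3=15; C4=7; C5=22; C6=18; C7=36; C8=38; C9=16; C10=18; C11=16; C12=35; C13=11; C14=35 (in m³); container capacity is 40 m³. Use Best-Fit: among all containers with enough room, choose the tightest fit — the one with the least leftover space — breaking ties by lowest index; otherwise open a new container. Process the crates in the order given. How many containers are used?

C1 (3 m³) → container 1 (remaining 37 m³)
C2 (8 m³) → container 1 (remaining 29 m³)
C3 (15 m³) → container 1 (remaining 14 m³)
C4 (7 m³) → container 1 (remaining 7 m³)
C5 (22 m³) → container 2 (remaining 18 m³)
C6 (18 m³) → container 2 (remaining 0 m³)
C7 (36 m³) → container 3 (remaining 4 m³)
C8 (38 m³) → container 4 (remaining 2 m³)
C9 (16 m³) → container 5 (remaining 24 m³)
C10 (18 m³) → container 5 (remaining 6 m³)
C11 (16 m³) → container 6 (remaining 24 m³)
C12 (35 m³) → container 7 (remaining 5 m³)
C13 (11 m³) → container 6 (remaining 13 m³)
C14 (35 m³) → container 8 (remaining 5 m³)
Final containers: [3,8,15,7] [22,18] [36] [38] [16,18] [16,11] [35] [35].

8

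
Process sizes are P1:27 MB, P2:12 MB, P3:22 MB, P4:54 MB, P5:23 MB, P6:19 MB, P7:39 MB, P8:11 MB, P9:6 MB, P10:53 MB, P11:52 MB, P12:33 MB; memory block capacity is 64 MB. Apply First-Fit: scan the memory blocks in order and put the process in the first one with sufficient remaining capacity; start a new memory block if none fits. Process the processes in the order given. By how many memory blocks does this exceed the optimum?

First-Fit: [27,12,22] [54,6] [23,19,11] [39] [53] [52] [33] → 7 memory blocks.
Total size 351 MB; any packing needs at least ⌈351/64⌉ = 6 memory blocks.
An optimal packing achieves that bound: [54,6] [53,11] [52,12] [39,23] [33,27] [22,19] → 6 memory blocks.
Excess: 7 − 6 = 1.

1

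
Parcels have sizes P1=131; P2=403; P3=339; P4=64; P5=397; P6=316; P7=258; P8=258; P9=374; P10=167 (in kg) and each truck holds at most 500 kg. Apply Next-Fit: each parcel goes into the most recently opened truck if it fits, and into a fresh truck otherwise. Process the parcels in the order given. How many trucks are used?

9

P1 (131 kg) → truck 1 (remaining 369 kg)
P2 (403 kg) → truck 2 (remaining 97 kg)
P3 (339 kg) → truck 3 (remaining 161 kg)
P4 (64 kg) → truck 3 (remaining 97 kg)
P5 (397 kg) → truck 4 (remaining 103 kg)
P6 (316 kg) → truck 5 (remaining 184 kg)
P7 (258 kg) → truck 6 (remaining 242 kg)
P8 (258 kg) → truck 7 (remaining 242 kg)
P9 (374 kg) → truck 8 (remaining 126 kg)
P10 (167 kg) → truck 9 (remaining 333 kg)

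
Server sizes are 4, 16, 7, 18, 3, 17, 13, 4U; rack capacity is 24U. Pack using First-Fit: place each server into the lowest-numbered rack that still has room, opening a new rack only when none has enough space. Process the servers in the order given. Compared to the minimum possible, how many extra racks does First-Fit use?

First-Fit: [4,16,3] [7,17] [18,4] [13] → 4 racks.
Total size 82U; any packing needs at least ⌈82/24⌉ = 4 racks.
So 4 is already optimal.

0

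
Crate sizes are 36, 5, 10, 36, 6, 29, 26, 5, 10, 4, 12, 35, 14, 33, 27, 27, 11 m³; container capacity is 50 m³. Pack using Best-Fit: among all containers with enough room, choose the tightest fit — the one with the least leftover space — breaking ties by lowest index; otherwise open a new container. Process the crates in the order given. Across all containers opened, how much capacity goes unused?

74

container 1: place 36 m³, 14 m³ left
container 1: place 5 m³, 9 m³ left
container 2: place 10 m³, 40 m³ left
container 2: place 36 m³, 4 m³ left
container 1: place 6 m³, 3 m³ left
container 3: place 29 m³, 21 m³ left
container 4: place 26 m³, 24 m³ left
container 3: place 5 m³, 16 m³ left
container 3: place 10 m³, 6 m³ left
container 2: place 4 m³, 0 m³ left
container 4: place 12 m³, 12 m³ left
container 5: place 35 m³, 15 m³ left
container 5: place 14 m³, 1 m³ left
container 6: place 33 m³, 17 m³ left
container 7: place 27 m³, 23 m³ left
container 8: place 27 m³, 23 m³ left
container 4: place 11 m³, 1 m³ left
8 containers × 50 m³ = 400 m³; used 326 m³; unused 74 m³.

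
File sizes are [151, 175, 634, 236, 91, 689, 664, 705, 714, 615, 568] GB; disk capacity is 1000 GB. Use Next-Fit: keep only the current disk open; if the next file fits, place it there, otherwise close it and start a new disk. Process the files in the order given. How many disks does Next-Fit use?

8 disks

Put 151 GB in disk 1; 849 GB remain.
Put 175 GB in disk 1; 674 GB remain.
Put 634 GB in disk 1; 40 GB remain.
Put 236 GB in disk 2; 764 GB remain.
Put 91 GB in disk 2; 673 GB remain.
Put 689 GB in disk 3; 311 GB remain.
Put 664 GB in disk 4; 336 GB remain.
Put 705 GB in disk 5; 295 GB remain.
Put 714 GB in disk 6; 286 GB remain.
Put 615 GB in disk 7; 385 GB remain.
Put 568 GB in disk 8; 432 GB remain.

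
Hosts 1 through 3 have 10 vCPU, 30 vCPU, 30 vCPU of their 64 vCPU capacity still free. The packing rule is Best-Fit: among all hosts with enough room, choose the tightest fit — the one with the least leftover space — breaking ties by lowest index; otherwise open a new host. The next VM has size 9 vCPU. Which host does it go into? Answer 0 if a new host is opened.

Hosts with room: host 1 (10 vCPU), host 2 (30 vCPU), host 3 (30 vCPU).
Tightest fit is host 1 with 10 vCPU free.

1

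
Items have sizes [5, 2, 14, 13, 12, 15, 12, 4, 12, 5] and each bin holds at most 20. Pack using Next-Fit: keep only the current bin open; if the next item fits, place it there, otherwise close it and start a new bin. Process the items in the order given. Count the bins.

7 bins

5 → bin 1 (remaining 15)
2 → bin 1 (remaining 13)
14 → bin 2 (remaining 6)
13 → bin 3 (remaining 7)
12 → bin 4 (remaining 8)
15 → bin 5 (remaining 5)
12 → bin 6 (remaining 8)
4 → bin 6 (remaining 4)
12 → bin 7 (remaining 8)
5 → bin 7 (remaining 3)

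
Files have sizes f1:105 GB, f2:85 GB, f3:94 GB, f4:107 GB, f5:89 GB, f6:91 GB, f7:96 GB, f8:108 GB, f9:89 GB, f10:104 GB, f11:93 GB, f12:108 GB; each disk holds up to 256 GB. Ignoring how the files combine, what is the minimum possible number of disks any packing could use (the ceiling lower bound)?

Total size = 105 + 85 + 94 + 107 + 89 + 91 + 96 + 108 + 89 + 104 + 93 + 108 = 1169 GB.
⌈1169 / 256⌉ = 5.

5 disks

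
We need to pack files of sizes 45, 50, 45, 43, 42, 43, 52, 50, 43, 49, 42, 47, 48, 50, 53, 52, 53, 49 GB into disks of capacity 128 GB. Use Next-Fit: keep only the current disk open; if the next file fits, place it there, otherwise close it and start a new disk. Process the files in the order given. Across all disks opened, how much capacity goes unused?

45 GB → disk 1 (remaining 83 GB)
50 GB → disk 1 (remaining 33 GB)
45 GB → disk 2 (remaining 83 GB)
43 GB → disk 2 (remaining 40 GB)
42 GB → disk 3 (remaining 86 GB)
43 GB → disk 3 (remaining 43 GB)
52 GB → disk 4 (remaining 76 GB)
50 GB → disk 4 (remaining 26 GB)
43 GB → disk 5 (remaining 85 GB)
49 GB → disk 5 (remaining 36 GB)
42 GB → disk 6 (remaining 86 GB)
47 GB → disk 6 (remaining 39 GB)
48 GB → disk 7 (remaining 80 GB)
50 GB → disk 7 (remaining 30 GB)
53 GB → disk 8 (remaining 75 GB)
52 GB → disk 8 (remaining 23 GB)
53 GB → disk 9 (remaining 75 GB)
49 GB → disk 9 (remaining 26 GB)
9 disks × 128 GB = 1152 GB; used 856 GB; unused 296 GB.

296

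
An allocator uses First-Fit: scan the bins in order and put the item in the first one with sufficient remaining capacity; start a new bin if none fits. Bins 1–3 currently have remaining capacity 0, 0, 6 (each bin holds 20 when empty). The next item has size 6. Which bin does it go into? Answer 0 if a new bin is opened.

Bins with room: bin 3 (6).
The first with room is bin 3.

3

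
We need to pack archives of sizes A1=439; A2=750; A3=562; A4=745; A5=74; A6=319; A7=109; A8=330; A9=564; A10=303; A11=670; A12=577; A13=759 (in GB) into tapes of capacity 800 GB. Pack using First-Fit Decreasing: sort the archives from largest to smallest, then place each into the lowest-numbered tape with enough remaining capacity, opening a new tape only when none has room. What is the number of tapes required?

Sorted descending: 759, 750, 745, 670, 577, 564, 562, 439, 330, 319, 303, 109, 74.
759 GB → tape 1 (remaining 41 GB)
750 GB → tape 2 (remaining 50 GB)
745 GB → tape 3 (remaining 55 GB)
670 GB → tape 4 (remaining 130 GB)
577 GB → tape 5 (remaining 223 GB)
564 GB → tape 6 (remaining 236 GB)
562 GB → tape 7 (remaining 238 GB)
439 GB → tape 8 (remaining 361 GB)
330 GB → tape 8 (remaining 31 GB)
319 GB → tape 9 (remaining 481 GB)
303 GB → tape 9 (remaining 178 GB)
109 GB → tape 4 (remaining 21 GB)
74 GB → tape 5 (remaining 149 GB)

9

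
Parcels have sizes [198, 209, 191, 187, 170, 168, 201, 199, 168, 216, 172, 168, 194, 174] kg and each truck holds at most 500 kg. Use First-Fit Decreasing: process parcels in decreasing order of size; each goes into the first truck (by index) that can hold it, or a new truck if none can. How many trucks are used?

Sorted descending: 216, 209, 201, 199, 198, 194, 191, 187, 174, 172, 170, 168, 168, 168.
Put 216 kg in truck 1; 284 kg remain.
Put 209 kg in truck 1; 75 kg remain.
Put 201 kg in truck 2; 299 kg remain.
Put 199 kg in truck 2; 100 kg remain.
Put 198 kg in truck 3; 302 kg remain.
Put 194 kg in truck 3; 108 kg remain.
Put 191 kg in truck 4; 309 kg remain.
Put 187 kg in truck 4; 122 kg remain.
Put 174 kg in truck 5; 326 kg remain.
Put 172 kg in truck 5; 154 kg remain.
Put 170 kg in truck 6; 330 kg remain.
Put 168 kg in truck 6; 162 kg remain.
Put 168 kg in truck 7; 332 kg remain.
Put 168 kg in truck 7; 164 kg remain.

7 trucks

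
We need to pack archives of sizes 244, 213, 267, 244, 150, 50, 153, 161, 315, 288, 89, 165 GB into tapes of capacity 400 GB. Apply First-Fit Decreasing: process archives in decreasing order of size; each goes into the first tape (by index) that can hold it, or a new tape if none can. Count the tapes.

7 tapes

Sorted descending: 315, 288, 267, 244, 244, 213, 165, 161, 153, 150, 89, 50.
tape 1: place 315 GB, 85 GB left
tape 2: place 288 GB, 112 GB left
tape 3: place 267 GB, 133 GB left
tape 4: place 244 GB, 156 GB left
tape 5: place 244 GB, 156 GB left
tape 6: place 213 GB, 187 GB left
tape 6: place 165 GB, 22 GB left
tape 7: place 161 GB, 239 GB left
tape 4: place 153 GB, 3 GB left
tape 5: place 150 GB, 6 GB left
tape 2: place 89 GB, 23 GB left
tape 1: place 50 GB, 35 GB left
Final tapes: [315,50] [288,89] [267] [244,153] [244,150] [213,165] [161].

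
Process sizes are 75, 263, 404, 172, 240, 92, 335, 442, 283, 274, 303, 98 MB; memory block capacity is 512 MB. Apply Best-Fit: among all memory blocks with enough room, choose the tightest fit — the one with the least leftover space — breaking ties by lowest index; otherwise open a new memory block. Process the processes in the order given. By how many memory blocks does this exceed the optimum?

Best-Fit: [75,263,172] [404,92] [240] [335,98] [442] [283] [274] [303] → 8 memory blocks.
7 processes exceed 256 MB (half the capacity), and no two of those can share a memory block, so at least 7 memory blocks are needed.
An optimal packing achieves that bound: [442] [404,98] [335,172] [303,92,75] [283] [274] [263,240] → 7 memory blocks.
Excess: 8 − 7 = 1.

1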